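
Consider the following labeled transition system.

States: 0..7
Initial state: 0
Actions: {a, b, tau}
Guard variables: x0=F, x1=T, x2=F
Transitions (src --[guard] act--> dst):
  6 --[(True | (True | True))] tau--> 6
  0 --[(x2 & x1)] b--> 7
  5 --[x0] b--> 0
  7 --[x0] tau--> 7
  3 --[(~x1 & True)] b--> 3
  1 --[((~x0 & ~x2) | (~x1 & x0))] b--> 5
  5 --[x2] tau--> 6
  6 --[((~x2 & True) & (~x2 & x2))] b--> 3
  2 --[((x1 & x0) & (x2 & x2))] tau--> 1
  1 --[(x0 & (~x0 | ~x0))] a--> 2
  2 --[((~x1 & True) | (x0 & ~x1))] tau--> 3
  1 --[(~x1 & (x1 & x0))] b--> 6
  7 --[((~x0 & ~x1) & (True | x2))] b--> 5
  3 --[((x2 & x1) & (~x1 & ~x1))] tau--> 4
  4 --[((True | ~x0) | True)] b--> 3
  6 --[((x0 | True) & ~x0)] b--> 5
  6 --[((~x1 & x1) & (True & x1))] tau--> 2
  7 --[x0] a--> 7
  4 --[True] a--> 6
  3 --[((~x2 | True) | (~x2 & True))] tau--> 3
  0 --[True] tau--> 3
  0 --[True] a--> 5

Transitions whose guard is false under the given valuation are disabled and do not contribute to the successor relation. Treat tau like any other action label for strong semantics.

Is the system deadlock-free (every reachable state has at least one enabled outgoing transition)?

Reachable = {0,3,5}
  0: a→5  tau→3  [2 exit(s)]
  3: tau→3  [1 exit(s)]
  5: ∅  [STUCK]
Path to 5: a

Answer: DEADLOCK at state 5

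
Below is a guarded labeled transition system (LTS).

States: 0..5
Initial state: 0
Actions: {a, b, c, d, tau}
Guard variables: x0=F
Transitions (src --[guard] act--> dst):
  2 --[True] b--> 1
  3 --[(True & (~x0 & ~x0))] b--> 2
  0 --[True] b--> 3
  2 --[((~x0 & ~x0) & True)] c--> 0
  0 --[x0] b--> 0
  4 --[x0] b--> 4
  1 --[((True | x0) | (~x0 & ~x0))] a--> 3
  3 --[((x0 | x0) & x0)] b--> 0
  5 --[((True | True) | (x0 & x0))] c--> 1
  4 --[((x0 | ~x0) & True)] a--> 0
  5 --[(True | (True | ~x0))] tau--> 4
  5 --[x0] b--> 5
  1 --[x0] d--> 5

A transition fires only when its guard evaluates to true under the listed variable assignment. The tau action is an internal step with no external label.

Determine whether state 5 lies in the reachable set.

Answer: UNREACHABLE

Trace:
8 transition(s) survive guard evaluation.
L0 = {0}
L1 = {3}  total {0,3}
L2 = {2}  total {0,2,3}
L3 = {1}  total {0,1,2,3}
Reach set: {0,1,2,3}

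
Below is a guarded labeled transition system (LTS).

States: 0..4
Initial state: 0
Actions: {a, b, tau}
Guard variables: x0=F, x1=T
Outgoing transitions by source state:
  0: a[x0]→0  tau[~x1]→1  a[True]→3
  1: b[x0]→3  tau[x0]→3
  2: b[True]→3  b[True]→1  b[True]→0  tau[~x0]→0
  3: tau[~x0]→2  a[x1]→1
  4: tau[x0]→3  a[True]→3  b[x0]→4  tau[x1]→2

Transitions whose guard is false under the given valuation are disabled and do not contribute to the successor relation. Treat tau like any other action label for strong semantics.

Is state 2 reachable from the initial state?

Answer: REACHABLE

Trace:
After dropping false guards: 9 live edges.
Layer 0: {0}
Layer 1: {3}  now seen {0,3}
Layer 2: {1,2}  now seen {0,1,2,3}
Reachable = {0,1,2,3}
witness 2: a·tau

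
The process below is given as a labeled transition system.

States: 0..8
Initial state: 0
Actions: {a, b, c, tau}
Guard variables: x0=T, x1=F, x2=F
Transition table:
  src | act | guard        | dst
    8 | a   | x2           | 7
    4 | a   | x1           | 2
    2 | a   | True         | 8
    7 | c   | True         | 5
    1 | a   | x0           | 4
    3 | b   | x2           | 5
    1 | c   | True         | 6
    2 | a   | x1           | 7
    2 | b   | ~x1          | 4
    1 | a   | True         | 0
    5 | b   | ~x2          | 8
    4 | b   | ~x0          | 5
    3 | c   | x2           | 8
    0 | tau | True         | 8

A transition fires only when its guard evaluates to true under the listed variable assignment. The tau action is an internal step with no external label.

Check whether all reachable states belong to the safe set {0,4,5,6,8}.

Allowed set {0,4,5,6,8}
Reachable = {0,8}
  0: safe
  8: safe

Answer: INVARIANT HOLDS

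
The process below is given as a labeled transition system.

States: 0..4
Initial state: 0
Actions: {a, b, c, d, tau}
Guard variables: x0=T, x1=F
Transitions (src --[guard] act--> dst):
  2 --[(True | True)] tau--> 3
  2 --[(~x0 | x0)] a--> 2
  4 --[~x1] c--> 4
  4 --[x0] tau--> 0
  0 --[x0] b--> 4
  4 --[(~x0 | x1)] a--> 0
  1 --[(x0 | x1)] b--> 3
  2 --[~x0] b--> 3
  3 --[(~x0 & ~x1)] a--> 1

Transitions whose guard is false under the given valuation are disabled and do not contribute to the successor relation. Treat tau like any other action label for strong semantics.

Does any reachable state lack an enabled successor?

Answer: DEADLOCK-FREE

Trace:
Reachable = {0,4}
  0: b→4  [deg 1]
  4: c→4  tau→0  [deg 2]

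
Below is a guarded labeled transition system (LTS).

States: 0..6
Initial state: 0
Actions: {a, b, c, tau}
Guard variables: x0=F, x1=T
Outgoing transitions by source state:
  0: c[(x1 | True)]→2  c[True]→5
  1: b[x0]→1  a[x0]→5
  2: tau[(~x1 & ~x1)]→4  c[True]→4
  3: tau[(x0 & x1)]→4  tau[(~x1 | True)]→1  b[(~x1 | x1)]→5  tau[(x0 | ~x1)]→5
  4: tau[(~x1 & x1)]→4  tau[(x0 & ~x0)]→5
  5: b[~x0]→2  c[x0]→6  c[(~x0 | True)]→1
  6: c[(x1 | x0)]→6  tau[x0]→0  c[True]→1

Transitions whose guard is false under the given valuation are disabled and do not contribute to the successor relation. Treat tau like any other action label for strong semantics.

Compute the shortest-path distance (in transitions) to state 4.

Breadth-first toward 4:
  L0 = {0}
  L1 = {2,5}
  L2 = {1,4}
first hit 4 at d=2 via c·c

Answer: 2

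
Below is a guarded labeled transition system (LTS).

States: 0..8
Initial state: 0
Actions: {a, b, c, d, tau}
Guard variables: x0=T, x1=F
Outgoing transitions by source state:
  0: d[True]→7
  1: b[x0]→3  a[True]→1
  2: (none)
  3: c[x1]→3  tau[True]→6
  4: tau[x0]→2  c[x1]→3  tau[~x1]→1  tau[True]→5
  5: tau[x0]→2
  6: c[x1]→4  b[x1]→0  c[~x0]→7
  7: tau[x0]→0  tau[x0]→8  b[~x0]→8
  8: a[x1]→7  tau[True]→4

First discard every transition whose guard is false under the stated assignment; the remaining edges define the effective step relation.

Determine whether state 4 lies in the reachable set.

Answer: REACHABLE

Trace:
Guard filter leaves 11 enabled edge(s).
L0 = {0}
L1 = {7}  cumulative {0,7}
L2 = {8}  cumulative {0,7,8}
L3 = {4}  cumulative {0,4,7,8}
L4 = {1,2,5}  cumulative {0,1,2,4,5,7,8}
L5 = {3}  cumulative {0,1,2,3,4,5,7,8}
L6 = {6}  cumulative {0,1,2,3,4,5,6,7,8}
R = {0,1,2,3,4,5,6,7,8}
witness 4: d·tau·tau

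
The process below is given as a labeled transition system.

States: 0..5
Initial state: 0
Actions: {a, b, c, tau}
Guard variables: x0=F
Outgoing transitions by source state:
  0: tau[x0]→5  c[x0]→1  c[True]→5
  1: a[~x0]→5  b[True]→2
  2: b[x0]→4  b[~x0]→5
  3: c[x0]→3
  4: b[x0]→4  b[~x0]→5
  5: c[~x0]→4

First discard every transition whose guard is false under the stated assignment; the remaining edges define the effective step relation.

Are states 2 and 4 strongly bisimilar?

Answer: BISIMILAR

Analysis:
Bisimulation quotient by refinement:
  π0 = {{0,1,2,3,4,5}}
  π1 = {{0,5},{1},{2,4},{3}}
  π2 = {{0},{1},{2,4},{3},{5}}
stable after 3 split(s): 5 block(s)
class of 2: {2,4}; class of 4: {2,4}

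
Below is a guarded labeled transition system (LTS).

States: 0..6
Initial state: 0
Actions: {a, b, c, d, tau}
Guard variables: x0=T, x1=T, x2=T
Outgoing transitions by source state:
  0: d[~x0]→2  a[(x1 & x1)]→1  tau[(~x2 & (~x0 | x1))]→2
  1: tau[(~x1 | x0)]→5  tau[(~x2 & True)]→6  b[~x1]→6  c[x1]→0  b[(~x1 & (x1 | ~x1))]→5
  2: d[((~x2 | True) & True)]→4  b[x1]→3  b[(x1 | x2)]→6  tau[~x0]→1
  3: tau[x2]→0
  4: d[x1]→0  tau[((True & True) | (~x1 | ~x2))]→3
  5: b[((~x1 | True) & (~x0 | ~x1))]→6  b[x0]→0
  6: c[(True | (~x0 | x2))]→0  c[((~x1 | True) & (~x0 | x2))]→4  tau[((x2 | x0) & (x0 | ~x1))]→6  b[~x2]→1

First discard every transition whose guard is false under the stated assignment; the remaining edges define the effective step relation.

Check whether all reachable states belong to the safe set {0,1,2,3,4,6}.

Allowed set {0,1,2,3,4,6}
R = {0,1,5}
  0: ✓
  1: ✓
  5: ✗ unsafe
counterexample path to 5: a·tau

Answer: INVARIANT VIOLATED at state 5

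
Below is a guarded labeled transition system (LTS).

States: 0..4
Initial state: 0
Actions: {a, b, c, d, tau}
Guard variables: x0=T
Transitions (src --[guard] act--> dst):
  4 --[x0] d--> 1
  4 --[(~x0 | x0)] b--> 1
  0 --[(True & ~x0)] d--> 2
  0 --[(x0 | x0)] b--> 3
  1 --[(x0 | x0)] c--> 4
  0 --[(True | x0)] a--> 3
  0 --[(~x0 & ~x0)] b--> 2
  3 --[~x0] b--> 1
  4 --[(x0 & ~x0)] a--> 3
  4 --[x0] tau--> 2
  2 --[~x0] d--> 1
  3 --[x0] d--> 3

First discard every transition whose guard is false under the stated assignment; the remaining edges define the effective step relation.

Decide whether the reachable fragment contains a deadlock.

Reachable = {0,3}
  0: a→3  b→3  [2 exit(s)]
  3: d→3  [1 exit(s)]

Answer: DEADLOCK-FREE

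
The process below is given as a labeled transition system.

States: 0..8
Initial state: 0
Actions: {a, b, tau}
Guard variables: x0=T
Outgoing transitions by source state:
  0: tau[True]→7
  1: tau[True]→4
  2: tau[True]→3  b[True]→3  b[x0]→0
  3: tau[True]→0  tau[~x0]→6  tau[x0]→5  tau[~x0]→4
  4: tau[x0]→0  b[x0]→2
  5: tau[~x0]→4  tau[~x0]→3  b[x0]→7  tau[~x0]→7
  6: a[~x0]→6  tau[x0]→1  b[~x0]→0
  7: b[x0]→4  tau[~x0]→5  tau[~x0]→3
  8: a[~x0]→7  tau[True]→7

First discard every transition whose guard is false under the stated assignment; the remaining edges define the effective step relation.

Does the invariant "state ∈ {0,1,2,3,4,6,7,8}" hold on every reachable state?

Safe = {0,1,2,3,4,6,7,8}
Reach set: {0,2,3,4,5,7}
  0: ✓
  2: ✓
  3: ✓
  4: ✓
  5: outside
  7: ✓
reach 5 via tau·b·b·tau·tau — violates

Answer: INVARIANT VIOLATED at state 5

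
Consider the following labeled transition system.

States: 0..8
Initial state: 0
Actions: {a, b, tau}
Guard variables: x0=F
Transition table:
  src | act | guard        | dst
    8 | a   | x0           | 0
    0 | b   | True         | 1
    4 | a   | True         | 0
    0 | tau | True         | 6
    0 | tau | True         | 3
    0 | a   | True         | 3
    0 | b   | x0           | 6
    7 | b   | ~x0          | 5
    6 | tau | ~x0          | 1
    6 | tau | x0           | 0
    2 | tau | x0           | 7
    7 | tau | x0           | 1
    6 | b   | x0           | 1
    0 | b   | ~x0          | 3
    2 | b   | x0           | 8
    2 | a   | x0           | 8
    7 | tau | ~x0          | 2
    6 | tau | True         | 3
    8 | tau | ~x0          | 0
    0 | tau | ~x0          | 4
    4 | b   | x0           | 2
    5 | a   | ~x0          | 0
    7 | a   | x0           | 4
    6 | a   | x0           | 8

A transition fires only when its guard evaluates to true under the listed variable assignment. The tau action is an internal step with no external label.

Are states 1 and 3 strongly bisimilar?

Bisimulation quotient by refinement:
  P[0] = {{0,1,2,3,4,5,6,7,8}}
  P[1] = {{0},{1,2,3},{4,5},{6,8},{7}}
  P[2] = {{0},{1,2,3},{4,5},{6},{7},{8}}
stable after 3 split(s): 6 block(s)
1∈{1,2,3}, 3∈{1,2,3}

Answer: BISIMILAR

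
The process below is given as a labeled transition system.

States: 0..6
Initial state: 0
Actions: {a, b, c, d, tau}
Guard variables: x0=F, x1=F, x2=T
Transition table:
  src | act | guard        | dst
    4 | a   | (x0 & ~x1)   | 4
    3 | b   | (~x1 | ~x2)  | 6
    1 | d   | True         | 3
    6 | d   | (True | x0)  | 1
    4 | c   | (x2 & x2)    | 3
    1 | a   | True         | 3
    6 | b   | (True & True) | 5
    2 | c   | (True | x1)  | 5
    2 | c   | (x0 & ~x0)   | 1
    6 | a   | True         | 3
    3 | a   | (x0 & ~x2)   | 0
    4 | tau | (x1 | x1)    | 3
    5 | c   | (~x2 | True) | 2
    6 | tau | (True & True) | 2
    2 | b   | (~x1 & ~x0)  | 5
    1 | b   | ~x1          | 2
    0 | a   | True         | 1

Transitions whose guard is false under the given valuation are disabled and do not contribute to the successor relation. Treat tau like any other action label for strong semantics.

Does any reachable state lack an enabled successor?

Answer: DEADLOCK-FREE

Working:
Reachable = {0,1,2,3,5,6}
  0: a→1  [1 out]
  1: a→3  b→2  d→3  [3 out]
  2: b→5  c→5  [2 out]
  3: b→6  [1 out]
  5: c→2  [1 out]
  6: a→3  b→5  d→1  tau→2  [4 out]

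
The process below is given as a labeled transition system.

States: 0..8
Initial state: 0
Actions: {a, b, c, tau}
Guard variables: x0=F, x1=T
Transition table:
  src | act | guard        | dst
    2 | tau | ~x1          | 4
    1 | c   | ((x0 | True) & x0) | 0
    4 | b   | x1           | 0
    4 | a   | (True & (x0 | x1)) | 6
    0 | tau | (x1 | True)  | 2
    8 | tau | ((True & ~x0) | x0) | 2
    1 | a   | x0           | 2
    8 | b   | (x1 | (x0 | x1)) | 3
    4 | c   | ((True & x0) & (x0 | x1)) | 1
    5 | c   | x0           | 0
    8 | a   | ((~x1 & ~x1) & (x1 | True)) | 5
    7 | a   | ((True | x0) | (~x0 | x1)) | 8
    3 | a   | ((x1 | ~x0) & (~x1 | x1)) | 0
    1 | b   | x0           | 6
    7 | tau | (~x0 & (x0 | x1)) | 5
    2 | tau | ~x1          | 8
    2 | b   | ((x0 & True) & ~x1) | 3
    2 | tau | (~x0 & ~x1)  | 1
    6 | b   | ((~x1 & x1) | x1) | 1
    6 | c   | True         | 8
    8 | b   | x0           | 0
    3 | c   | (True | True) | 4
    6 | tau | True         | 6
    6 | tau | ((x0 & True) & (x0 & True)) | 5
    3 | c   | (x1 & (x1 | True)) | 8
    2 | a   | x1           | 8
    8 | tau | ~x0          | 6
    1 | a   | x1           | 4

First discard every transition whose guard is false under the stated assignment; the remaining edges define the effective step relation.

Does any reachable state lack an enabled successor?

Answer: DEADLOCK-FREE

Analysis:
Reach set: {0,1,2,3,4,6,8}
  0: tau→2  [1 out]
  1: a→4  [1 out]
  2: a→8  [1 out]
  3: a→0  c→4  c→8  [3 out]
  4: a→6  b→0  [2 out]
  6: b→1  c→8  tau→6  [3 out]
  8: b→3  tau→2  tau→6  [3 out]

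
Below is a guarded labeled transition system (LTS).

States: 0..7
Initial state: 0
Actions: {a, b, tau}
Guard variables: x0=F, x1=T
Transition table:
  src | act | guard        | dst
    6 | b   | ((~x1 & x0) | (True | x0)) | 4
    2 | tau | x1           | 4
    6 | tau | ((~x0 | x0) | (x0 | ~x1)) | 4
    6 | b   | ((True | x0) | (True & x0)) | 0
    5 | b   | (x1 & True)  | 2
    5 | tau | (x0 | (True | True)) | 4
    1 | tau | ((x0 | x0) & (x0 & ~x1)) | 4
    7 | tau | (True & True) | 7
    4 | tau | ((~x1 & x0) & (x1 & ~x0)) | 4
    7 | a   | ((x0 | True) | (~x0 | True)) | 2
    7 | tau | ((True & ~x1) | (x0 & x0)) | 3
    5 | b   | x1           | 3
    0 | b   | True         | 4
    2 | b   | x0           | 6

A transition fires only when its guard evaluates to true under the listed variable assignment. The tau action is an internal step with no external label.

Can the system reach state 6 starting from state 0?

Answer: UNREACHABLE

Trace:
Guard filter leaves 10 enabled edge(s).
L0 = {0}
L1 = {4}  cumulative {0,4}
Reach set: {0,4}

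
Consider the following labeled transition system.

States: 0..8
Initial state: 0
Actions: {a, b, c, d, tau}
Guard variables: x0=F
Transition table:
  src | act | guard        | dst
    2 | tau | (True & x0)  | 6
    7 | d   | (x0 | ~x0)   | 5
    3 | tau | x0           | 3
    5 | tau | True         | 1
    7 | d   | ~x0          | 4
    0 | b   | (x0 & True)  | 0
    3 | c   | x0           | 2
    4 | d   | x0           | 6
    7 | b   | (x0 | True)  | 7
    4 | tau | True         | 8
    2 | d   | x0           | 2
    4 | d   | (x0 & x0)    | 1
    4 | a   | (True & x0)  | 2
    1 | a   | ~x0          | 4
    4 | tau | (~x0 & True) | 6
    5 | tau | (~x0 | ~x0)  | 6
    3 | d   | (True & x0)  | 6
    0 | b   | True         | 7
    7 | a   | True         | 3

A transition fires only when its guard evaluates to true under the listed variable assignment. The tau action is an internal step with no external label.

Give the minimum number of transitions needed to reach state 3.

Layered search for 3:
  Layer 0: {0}
  Layer 1: {7}
  Layer 2: {3,4,5}
depth(3)=2, e.g. b·a

Answer: 2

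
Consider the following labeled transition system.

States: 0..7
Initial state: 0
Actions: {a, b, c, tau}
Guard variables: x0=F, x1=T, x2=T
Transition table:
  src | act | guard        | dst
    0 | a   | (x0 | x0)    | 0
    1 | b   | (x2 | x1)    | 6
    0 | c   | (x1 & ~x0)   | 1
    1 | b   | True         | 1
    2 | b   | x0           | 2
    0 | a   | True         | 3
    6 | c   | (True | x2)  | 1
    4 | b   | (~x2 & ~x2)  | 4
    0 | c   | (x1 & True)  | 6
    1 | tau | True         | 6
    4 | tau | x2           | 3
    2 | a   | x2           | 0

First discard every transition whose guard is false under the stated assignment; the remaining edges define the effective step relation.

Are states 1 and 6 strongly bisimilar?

Bisimulation quotient by refinement:
  P[0] = {{0,1,2,3,4,5,6,7}}
  P[1] = {{0},{1},{2},{3,5,7},{4},{6}}
6 equivalence class(es) (converged in 2)
class of 1: {1}; class of 6: {6}

Answer: NOT BISIMILAR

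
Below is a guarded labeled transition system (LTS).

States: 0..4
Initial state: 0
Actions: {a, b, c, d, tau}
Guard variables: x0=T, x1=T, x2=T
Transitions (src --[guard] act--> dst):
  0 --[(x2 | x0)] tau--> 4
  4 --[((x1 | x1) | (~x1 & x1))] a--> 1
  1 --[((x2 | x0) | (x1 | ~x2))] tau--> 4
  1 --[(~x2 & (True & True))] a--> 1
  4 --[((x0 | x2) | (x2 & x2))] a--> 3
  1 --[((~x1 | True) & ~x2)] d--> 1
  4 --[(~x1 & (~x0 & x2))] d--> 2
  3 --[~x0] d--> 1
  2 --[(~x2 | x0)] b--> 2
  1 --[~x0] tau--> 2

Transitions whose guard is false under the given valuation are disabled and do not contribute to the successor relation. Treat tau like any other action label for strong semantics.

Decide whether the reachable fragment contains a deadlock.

Reachable = {0,1,3,4}
  0: tau→4  [deg 1]
  1: tau→4  [deg 1]
  3: ∅  [STUCK]
  4: a→1  a→3  [deg 2]
trace reaching 3: tau·a

Answer: DEADLOCK at state 3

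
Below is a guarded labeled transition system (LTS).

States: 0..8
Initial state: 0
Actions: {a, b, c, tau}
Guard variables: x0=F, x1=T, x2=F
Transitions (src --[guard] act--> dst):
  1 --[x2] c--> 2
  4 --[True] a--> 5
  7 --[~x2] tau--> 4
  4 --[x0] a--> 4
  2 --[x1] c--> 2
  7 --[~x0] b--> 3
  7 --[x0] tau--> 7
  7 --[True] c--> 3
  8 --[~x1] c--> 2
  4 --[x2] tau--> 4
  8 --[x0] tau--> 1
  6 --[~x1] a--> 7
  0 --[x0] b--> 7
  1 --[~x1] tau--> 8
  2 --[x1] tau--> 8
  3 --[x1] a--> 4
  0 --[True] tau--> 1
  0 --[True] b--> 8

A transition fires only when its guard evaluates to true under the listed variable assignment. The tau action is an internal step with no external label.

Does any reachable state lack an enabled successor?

Answer: DEADLOCK at state 1

Analysis:
R = {0,1,8}
  0: b→8  tau→1  [2 exit(s)]
  1: ∅  [no exit]
  8: ∅  [no exit]
Path to 1: tau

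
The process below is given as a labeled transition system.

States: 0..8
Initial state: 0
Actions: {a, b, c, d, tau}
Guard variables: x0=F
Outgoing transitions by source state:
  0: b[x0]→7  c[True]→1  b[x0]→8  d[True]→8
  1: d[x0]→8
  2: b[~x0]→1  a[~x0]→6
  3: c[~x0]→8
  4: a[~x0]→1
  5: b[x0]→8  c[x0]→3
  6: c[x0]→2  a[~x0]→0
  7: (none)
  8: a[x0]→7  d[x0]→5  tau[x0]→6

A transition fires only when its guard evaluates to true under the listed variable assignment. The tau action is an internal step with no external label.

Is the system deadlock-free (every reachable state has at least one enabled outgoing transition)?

Answer: DEADLOCK at state 1

Analysis:
R = {0,1,8}
  0: c→1  d→8  [2 out]
  1: ∅  [STUCK]
  8: ∅  [STUCK]
witness 1: c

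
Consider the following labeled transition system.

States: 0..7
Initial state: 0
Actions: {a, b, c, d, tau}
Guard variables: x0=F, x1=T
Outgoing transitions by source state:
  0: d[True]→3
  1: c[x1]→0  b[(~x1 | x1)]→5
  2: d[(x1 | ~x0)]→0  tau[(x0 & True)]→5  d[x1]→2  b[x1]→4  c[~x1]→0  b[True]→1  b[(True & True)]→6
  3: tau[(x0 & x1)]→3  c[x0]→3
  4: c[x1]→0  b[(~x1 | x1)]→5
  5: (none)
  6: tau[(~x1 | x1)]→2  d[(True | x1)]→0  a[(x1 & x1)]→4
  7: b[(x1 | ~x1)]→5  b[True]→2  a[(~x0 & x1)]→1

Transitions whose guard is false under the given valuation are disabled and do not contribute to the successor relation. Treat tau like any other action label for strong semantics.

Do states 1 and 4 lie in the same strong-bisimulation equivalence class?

Answer: BISIMILAR

Working:
Bisimulation quotient by refinement:
  P[0] = {{0,1,2,3,4,5,6,7}}
  P[1] = {{0},{1,4},{2},{3,5},{6},{7}}
Fixed point at round 2; 6 class(es).
1∈{1,4}, 4∈{1,4}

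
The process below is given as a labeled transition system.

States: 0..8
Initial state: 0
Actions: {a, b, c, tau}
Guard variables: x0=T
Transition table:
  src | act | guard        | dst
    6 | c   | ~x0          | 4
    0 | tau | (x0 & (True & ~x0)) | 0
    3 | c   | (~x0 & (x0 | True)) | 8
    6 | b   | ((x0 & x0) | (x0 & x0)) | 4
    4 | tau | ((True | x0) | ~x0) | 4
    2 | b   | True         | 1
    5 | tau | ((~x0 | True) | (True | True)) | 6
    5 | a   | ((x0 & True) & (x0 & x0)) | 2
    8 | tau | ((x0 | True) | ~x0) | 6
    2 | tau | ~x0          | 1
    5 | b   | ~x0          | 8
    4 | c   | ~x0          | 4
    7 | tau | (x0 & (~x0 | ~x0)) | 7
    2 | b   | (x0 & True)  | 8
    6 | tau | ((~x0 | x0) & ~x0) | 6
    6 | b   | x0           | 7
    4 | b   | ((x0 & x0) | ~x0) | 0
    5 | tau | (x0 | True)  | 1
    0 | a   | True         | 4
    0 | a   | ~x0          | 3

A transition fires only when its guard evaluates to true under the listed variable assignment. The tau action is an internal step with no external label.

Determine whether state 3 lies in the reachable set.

Answer: UNREACHABLE

Trace:
11 transition(s) survive guard evaluation.
Layer 0: {0}
Layer 1: {4}  now seen {0,4}
Reach set: {0,4}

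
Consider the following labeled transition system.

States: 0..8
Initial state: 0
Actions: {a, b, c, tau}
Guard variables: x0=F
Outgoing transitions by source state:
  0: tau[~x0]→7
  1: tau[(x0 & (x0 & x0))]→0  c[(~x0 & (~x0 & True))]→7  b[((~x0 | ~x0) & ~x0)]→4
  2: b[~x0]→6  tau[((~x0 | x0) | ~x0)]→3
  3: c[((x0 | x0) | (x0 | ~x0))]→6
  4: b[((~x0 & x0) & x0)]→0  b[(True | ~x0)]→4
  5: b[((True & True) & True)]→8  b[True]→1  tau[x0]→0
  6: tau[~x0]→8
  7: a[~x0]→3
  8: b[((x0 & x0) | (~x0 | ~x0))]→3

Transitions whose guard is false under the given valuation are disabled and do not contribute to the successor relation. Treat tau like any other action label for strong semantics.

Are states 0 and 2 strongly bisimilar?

Answer: NOT BISIMILAR

Analysis:
Bisimulation quotient by refinement:
  round 0: {{0,1,2,3,4,5,6,7,8}}
  round 1: {{0,6},{1},{2},{3},{4,5,8},{7}}
  round 2: {{0},{1},{2},{3},{4},{5},{6},{7},{8}}
stable after 3 split(s): 9 block(s)
0∈{0}, 2∈{2}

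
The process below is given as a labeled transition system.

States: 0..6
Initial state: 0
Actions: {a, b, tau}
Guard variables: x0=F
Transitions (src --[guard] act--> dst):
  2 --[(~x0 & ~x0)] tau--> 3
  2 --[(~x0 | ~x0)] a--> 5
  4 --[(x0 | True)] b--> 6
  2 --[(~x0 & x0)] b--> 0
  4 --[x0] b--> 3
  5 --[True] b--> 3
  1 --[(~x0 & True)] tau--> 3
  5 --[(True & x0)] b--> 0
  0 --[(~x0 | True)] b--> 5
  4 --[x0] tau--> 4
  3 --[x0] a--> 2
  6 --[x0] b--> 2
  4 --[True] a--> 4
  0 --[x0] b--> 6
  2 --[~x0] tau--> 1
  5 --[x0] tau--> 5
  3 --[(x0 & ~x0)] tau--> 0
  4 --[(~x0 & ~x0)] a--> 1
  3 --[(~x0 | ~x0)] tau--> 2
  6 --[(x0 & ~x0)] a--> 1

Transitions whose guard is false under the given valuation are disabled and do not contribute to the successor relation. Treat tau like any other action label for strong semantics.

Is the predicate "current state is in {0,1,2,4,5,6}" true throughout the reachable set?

Allowed set {0,1,2,4,5,6}
Reachable = {0,1,2,3,5}
  0: ✓
  1: ✓
  2: ✓
  3: VIOLATES
  5: ✓
reach 3 via b·b — violates

Answer: INVARIANT VIOLATED at state 3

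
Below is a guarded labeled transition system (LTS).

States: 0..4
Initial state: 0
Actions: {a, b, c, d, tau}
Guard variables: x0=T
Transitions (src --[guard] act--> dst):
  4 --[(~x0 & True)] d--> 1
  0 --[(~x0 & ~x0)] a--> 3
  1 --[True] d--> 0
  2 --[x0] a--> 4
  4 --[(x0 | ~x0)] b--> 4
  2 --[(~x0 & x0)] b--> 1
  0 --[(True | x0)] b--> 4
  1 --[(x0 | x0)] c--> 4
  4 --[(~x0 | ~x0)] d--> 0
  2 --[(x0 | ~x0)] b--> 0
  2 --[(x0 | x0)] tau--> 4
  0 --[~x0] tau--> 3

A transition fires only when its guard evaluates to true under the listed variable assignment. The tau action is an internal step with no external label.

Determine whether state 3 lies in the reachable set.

Answer: UNREACHABLE

Trace:
7 transition(s) survive guard evaluation.
Layer 0: {0}
Layer 1: {4}  total {0,4}
R = {0,4}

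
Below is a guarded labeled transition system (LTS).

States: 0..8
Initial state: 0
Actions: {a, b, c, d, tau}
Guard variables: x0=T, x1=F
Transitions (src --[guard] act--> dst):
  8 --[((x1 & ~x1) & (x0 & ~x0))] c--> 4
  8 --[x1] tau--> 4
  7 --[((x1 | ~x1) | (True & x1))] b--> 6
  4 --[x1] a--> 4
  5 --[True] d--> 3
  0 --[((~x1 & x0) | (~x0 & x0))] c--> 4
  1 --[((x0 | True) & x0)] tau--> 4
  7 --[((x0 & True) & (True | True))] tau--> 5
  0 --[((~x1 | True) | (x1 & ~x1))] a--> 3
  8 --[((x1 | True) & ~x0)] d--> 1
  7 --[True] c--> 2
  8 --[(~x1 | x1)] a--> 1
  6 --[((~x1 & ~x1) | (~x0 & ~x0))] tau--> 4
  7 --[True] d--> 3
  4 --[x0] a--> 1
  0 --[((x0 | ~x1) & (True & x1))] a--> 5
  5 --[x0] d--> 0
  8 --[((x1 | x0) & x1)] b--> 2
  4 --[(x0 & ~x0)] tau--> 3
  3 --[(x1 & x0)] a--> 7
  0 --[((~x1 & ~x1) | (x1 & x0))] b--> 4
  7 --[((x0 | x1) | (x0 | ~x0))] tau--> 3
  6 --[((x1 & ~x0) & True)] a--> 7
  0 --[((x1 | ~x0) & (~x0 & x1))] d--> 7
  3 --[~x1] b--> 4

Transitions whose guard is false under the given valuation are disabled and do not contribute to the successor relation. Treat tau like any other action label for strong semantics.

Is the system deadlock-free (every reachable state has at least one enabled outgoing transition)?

Reachable = {0,1,3,4}
  0: a→3  b→4  c→4  [3 out]
  1: tau→4  [1 out]
  3: b→4  [1 out]
  4: a→1  [1 out]

Answer: DEADLOCK-FREE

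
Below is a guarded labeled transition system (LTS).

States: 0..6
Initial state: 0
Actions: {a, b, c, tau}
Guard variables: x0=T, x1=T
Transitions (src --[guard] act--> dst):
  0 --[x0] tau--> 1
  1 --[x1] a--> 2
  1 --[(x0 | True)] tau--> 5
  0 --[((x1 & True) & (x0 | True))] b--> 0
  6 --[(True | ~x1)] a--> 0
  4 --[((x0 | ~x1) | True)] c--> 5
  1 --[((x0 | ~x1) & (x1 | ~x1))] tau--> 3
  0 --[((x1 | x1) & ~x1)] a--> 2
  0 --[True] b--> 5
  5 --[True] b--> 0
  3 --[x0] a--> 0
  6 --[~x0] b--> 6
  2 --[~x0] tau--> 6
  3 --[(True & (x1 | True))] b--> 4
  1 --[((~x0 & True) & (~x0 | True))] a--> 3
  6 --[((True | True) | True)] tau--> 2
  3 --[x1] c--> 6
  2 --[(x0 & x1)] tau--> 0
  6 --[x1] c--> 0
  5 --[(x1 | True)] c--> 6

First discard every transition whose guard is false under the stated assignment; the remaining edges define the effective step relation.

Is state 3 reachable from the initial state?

Answer: REACHABLE

Trace:
After dropping false guards: 16 live edges.
Layer 0: {0}
Layer 1: {1,5}  cumulative {0,1,5}
Layer 2: {2,3,6}  cumulative {0,1,2,3,5,6}
Layer 3: {4}  cumulative {0,1,2,3,4,5,6}
Reach set: {0,1,2,3,4,5,6}
witness 3: tau·tau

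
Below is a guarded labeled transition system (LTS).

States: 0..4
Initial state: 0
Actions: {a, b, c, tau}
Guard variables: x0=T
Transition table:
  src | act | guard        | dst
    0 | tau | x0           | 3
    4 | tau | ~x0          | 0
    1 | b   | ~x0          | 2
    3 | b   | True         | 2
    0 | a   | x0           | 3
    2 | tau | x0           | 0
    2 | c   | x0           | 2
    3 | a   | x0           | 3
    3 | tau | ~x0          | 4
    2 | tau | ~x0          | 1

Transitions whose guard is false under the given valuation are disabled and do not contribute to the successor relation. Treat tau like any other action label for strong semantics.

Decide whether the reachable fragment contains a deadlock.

Answer: DEADLOCK-FREE

Trace:
R = {0,2,3}
  0: a→3  tau→3  [2 exit(s)]
  2: c→2  tau→0  [2 exit(s)]
  3: a→3  b→2  [2 exit(s)]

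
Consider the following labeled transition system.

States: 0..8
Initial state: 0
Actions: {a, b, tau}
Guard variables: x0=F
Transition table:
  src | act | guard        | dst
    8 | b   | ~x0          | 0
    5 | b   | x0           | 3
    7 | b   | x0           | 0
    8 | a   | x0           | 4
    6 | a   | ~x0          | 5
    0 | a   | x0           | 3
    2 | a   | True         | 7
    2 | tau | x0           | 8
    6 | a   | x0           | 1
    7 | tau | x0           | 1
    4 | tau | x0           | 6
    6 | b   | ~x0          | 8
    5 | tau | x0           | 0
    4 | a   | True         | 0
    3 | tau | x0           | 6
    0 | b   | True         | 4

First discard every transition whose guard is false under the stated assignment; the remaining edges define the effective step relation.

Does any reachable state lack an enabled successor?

Answer: DEADLOCK-FREE

Analysis:
Reach set: {0,4}
  0: b→4  [1 exit(s)]
  4: a→0  [1 exit(s)]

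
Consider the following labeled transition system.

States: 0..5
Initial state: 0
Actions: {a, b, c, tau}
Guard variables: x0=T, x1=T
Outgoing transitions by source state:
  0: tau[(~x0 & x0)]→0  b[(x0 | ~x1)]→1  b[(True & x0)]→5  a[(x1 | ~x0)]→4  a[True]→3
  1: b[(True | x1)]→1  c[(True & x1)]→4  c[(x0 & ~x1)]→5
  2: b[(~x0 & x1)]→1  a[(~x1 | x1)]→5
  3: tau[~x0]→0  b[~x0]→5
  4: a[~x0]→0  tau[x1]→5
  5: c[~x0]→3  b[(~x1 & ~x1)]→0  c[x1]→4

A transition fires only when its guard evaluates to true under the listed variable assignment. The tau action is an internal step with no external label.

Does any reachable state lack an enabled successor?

Answer: DEADLOCK at state 3

Trace:
Reach set: {0,1,3,4,5}
  0: a→3  a→4  b→1  b→5  [4 exit(s)]
  1: b→1  c→4  [2 exit(s)]
  3: ∅  [STUCK]
  4: tau→5  [1 exit(s)]
  5: c→4  [1 exit(s)]
Path to 3: a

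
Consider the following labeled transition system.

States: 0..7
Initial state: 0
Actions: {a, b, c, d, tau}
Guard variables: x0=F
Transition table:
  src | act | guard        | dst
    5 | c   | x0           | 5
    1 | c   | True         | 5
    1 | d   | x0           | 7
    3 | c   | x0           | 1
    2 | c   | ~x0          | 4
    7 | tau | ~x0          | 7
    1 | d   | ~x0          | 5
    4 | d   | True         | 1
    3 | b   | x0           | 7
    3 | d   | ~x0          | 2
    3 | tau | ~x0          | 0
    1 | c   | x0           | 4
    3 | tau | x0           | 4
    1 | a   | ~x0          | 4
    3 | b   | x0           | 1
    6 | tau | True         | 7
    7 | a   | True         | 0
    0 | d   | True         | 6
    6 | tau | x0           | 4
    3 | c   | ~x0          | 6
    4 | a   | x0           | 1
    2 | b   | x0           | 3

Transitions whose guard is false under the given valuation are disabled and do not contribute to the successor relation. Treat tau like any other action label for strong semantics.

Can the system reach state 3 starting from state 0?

After dropping false guards: 12 live edges.
depth 0: {0}
depth 1: {6}  now seen {0,6}
depth 2: {7}  now seen {0,6,7}
Reach set: {0,6,7}

Answer: UNREACHABLE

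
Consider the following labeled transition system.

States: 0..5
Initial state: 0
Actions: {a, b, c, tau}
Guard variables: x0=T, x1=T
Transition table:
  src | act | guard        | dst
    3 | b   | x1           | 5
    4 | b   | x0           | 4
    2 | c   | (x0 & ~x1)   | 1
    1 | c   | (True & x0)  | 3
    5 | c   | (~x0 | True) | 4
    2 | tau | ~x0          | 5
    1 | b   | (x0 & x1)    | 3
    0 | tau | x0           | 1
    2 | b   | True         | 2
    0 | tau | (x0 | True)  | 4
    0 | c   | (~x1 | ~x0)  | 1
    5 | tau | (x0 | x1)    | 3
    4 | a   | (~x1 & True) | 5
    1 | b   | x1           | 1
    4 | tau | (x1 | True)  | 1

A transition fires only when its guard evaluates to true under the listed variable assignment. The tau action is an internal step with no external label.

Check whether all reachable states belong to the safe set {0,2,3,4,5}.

Answer: INVARIANT VIOLATED at state 1

Analysis:
Safe = {0,2,3,4,5}
Reachable = {0,1,3,4,5}
  0: ok
  1: outside
  3: ok
  4: ok
  5: ok
counterexample path to 1: tau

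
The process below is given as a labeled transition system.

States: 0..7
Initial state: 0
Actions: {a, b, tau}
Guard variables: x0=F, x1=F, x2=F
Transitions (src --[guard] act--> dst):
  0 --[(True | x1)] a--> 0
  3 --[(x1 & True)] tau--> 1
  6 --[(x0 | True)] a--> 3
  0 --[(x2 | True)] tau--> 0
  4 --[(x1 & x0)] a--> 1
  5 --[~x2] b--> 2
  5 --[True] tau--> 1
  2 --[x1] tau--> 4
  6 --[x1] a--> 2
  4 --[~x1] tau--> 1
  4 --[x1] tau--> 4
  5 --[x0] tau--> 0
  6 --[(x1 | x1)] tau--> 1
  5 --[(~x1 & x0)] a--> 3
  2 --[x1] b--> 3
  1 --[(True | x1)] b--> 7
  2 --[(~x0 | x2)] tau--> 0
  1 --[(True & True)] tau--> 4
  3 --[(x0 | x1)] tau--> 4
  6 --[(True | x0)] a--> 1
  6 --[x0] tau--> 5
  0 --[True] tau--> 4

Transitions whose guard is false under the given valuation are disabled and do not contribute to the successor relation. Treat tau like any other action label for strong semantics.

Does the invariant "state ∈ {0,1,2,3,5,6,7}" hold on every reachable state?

Answer: INVARIANT VIOLATED at state 4

Working:
Safe = {0,1,2,3,5,6,7}
Reach set: {0,1,4,7}
  0: ok
  1: ok
  4: VIOLATES
  7: ok
reach 4 via tau — violates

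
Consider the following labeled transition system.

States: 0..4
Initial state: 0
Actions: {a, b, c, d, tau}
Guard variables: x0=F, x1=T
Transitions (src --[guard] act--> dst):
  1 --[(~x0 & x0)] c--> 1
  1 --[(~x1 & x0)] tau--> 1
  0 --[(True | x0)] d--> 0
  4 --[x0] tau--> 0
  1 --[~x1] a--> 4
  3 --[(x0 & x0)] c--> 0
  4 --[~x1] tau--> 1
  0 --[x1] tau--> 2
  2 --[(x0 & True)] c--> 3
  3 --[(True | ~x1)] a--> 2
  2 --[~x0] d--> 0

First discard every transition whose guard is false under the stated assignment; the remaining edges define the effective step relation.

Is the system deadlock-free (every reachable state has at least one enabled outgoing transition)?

Answer: DEADLOCK-FREE

Trace:
Reachable = {0,2}
  0: d→0  tau→2  [2 exit(s)]
  2: d→0  [1 exit(s)]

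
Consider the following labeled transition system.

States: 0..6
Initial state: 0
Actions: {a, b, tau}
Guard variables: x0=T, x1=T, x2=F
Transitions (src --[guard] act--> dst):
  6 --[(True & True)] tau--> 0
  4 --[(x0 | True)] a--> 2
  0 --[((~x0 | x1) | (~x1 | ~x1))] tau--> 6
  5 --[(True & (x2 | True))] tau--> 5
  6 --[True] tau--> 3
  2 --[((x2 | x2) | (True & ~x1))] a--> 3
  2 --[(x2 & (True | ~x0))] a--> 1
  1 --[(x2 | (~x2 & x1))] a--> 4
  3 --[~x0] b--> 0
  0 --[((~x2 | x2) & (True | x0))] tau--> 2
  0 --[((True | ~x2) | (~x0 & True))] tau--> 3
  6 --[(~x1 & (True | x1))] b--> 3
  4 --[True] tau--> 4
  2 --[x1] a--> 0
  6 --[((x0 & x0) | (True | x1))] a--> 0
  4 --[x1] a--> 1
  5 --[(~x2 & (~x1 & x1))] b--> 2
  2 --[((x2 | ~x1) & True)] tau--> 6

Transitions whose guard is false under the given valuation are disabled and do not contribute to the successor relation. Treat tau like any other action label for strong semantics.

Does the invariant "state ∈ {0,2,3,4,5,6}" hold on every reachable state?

Inv-set: {0,2,3,4,5,6}
R = {0,2,3,6}
  0: ✓
  2: ✓
  3: ✓
  6: ✓

Answer: INVARIANT HOLDS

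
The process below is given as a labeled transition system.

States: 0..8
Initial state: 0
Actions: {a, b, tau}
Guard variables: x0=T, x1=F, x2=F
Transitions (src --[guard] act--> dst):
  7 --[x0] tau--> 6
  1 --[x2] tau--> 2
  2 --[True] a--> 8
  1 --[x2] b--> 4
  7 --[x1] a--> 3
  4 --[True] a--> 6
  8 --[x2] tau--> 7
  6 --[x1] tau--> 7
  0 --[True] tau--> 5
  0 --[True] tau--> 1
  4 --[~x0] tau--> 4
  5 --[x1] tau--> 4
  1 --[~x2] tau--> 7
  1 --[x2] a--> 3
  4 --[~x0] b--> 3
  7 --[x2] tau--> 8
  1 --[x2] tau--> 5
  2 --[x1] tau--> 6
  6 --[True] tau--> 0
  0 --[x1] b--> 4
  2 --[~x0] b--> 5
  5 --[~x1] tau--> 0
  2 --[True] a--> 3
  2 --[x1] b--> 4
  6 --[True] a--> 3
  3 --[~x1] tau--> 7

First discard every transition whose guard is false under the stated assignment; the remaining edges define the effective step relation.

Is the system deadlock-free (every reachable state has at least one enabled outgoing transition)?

Reachable = {0,1,3,5,6,7}
  0: tau→1  tau→5  [2 out]
  1: tau→7  [1 out]
  3: tau→7  [1 out]
  5: tau→0  [1 out]
  6: a→3  tau→0  [2 out]
  7: tau→6  [1 out]

Answer: DEADLOCK-FREE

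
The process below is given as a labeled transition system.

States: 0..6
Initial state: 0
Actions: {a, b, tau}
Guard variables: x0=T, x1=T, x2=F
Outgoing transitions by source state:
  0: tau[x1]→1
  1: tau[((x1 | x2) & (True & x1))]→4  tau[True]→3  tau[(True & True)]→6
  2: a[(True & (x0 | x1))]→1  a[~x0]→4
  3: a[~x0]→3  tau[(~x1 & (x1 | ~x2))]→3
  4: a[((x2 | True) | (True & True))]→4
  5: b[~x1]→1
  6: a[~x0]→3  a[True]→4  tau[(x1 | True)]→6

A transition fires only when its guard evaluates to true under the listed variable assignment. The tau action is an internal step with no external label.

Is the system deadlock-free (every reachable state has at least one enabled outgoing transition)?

Reach set: {0,1,3,4,6}
  0: tau→1  [1 exit(s)]
  1: tau→3  tau→4  tau→6  [3 exit(s)]
  3: ∅  [STUCK]
  4: a→4  [1 exit(s)]
  6: a→4  tau→6  [2 exit(s)]
Path to 3: tau·tau

Answer: DEADLOCK at state 3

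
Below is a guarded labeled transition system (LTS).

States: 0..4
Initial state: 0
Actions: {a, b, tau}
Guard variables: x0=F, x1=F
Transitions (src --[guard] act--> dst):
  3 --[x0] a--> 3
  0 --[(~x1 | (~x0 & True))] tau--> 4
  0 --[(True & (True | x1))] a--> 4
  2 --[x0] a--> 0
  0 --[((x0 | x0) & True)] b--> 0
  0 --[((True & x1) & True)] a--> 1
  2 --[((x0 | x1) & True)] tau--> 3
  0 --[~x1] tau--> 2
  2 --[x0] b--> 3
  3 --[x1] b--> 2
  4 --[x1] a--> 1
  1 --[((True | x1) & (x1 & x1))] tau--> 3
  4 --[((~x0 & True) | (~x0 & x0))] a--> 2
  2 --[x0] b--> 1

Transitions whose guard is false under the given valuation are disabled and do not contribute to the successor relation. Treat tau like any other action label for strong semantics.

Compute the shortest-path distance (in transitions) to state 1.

Answer: UNREACHABLE

Trace:
Breadth-first toward 1:
  L0 = {0}
  L1 = {2,4}
1 never appears.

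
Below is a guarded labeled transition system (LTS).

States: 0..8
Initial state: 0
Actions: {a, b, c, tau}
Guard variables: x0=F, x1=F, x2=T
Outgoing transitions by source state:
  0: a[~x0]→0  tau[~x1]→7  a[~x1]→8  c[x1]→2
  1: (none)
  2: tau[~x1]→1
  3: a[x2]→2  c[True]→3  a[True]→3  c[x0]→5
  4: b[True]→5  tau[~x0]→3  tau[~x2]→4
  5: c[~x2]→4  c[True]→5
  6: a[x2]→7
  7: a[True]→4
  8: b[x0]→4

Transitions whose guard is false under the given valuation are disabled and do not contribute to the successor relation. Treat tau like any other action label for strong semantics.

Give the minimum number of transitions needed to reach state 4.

Answer: 2

Analysis:
BFS to 4:
  Layer 0: {0}
  Layer 1: {7,8}
  Layer 2: {4}
first hit 4 at d=2 via tau·a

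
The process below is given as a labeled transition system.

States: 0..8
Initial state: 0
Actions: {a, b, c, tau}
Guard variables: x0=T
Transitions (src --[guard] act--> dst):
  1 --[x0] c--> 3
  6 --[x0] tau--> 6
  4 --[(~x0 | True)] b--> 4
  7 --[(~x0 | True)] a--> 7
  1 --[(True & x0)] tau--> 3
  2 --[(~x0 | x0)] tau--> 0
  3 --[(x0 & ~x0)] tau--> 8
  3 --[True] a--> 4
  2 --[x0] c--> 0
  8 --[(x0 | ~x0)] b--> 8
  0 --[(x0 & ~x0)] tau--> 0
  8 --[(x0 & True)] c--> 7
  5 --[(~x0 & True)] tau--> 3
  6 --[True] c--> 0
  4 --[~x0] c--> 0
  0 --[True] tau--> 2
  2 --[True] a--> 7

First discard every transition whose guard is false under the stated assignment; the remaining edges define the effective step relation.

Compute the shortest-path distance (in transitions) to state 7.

BFS to 7:
  depth 0: {0}
  depth 1: {2}
  depth 2: {7}
depth(7)=2, e.g. tau·a

Answer: 2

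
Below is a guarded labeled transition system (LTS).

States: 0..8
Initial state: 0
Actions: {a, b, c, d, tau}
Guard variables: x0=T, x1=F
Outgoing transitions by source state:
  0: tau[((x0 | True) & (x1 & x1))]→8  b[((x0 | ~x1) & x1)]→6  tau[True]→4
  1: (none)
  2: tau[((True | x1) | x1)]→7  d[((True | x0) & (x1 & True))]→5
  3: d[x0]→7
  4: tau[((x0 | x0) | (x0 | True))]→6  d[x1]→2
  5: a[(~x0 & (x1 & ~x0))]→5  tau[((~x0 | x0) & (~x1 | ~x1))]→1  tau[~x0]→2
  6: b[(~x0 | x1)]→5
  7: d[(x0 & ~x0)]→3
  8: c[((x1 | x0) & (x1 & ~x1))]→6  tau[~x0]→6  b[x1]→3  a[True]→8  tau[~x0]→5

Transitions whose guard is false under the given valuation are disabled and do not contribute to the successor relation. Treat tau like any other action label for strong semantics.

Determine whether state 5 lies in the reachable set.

6 transition(s) survive guard evaluation.
Layer 0: {0}
Layer 1: {4}  total {0,4}
Layer 2: {6}  total {0,4,6}
Reach set: {0,4,6}

Answer: UNREACHABLE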